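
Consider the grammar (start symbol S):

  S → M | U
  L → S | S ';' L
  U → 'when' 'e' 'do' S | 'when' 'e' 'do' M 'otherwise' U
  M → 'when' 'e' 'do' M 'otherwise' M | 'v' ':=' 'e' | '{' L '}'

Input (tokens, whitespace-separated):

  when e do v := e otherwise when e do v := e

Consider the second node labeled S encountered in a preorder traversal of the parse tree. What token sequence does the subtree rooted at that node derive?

[S [U when e do [M v := e] otherwise [U when e do [S [M v := e]]]]]

v := e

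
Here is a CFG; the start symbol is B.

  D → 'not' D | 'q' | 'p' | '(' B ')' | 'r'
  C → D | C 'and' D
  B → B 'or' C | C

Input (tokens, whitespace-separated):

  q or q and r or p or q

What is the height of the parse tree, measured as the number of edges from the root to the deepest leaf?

[B [B [B [B [C [D q]]] or [C [C [D q]] and [D r]]] or [C [D p]]] or [C [D q]]]

6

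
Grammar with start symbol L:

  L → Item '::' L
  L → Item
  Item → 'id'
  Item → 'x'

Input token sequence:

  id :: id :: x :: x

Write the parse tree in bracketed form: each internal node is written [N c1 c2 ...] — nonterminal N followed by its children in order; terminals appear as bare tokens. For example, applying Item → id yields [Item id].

[L [Item id] :: [L [Item id] :: [L [Item x] :: [L [Item x]]]]]

L
Item :: L
id :: L
id :: Item :: L
id :: id :: L
id :: id :: Item :: L
id :: id :: x :: L
id :: id :: x :: Item
id :: id :: x :: x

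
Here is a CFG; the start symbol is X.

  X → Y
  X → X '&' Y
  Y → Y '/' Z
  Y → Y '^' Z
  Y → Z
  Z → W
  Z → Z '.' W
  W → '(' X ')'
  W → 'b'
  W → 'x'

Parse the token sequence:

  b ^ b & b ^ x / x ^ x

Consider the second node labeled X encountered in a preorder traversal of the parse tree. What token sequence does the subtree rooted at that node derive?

b ^ b

[X [X [Y [Y [Z [W b]]] ^ [Z [W b]]]] & [Y [Y [Y [Y [Z [W b]]] ^ [Z [W x]]] / [Z [W x]]] ^ [Z [W x]]]]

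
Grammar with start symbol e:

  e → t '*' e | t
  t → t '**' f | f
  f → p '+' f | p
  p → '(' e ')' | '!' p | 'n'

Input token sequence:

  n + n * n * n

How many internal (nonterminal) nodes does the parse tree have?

[e [t [f [p n] + [f [p n]]]] * [e [t [f [p n]]] * [e [t [f [p n]]]]]]

14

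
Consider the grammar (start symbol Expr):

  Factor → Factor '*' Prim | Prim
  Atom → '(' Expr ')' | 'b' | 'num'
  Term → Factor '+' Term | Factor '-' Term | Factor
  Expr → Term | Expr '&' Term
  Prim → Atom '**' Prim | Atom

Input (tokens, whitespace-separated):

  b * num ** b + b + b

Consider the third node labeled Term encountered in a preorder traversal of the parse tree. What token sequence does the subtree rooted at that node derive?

b

[Expr [Term [Factor [Factor [Prim [Atom b]]] * [Prim [Atom num] ** [Prim [Atom b]]]] + [Term [Factor [Prim [Atom b]]] + [Term [Factor [Prim [Atom b]]]]]]]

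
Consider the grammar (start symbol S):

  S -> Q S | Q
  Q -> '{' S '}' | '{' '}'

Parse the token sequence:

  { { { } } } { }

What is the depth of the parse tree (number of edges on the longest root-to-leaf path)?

[S [Q { [S [Q { [S [Q { }]] }]] }] [S [Q { }]]]

6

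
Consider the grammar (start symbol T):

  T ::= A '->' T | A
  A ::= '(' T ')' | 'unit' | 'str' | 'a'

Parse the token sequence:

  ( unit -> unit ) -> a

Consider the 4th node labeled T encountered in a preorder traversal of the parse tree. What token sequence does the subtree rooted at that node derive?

a

[T [A ( [T [A unit] -> [T [A unit]]] )] -> [T [A a]]]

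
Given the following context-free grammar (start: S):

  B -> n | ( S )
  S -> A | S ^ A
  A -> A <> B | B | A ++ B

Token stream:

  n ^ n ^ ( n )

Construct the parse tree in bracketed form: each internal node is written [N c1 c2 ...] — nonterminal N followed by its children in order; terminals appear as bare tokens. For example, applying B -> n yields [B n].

[S [S [S [A [B n]]] ^ [A [B n]]] ^ [A [B ( [S [A [B n]]] )]]]

S
S ^ A
S ^ A ^ A
A ^ A ^ A
B ^ A ^ A
n ^ A ^ A
n ^ B ^ A
n ^ n ^ A
n ^ n ^ B
n ^ n ^ ( S )
n ^ n ^ ( A )
n ^ n ^ ( B )
n ^ n ^ ( n )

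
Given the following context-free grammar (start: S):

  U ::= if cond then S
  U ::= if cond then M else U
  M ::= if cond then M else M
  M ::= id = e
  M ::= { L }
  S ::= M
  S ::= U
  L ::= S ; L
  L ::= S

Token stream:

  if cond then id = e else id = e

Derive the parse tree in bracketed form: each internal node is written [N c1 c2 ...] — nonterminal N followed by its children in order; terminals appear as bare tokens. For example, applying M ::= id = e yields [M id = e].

S
M
if cond then M else M
if cond then id = e else M
if cond then id = e else id = e

[S [M if cond then [M id = e] else [M id = e]]]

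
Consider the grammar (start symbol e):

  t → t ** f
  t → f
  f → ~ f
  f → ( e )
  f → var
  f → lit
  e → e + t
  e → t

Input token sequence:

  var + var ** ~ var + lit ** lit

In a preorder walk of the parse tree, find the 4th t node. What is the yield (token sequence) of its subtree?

[e [e [e [t [f var]]] + [t [t [f var]] ** [f ~ [f var]]]] + [t [t [f lit]] ** [f lit]]]

lit ** lit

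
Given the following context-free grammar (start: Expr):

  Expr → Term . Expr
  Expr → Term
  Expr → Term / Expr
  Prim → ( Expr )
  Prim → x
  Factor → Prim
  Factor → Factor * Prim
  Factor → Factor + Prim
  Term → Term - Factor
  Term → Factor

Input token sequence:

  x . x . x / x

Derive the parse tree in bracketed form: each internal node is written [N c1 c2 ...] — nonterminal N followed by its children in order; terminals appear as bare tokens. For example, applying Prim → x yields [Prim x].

Expr
Term . Expr
Factor . Expr
Prim . Expr
x . Expr
x . Term . Expr
x . Factor . Expr
x . Prim . Expr
x . x . Expr
x . x . Term / Expr
x . x . Factor / Expr
x . x . Prim / Expr
x . x . x / Expr
x . x . x / Term
x . x . x / Factor
x . x . x / Prim
x . x . x / x

[Expr [Term [Factor [Prim x]]] . [Expr [Term [Factor [Prim x]]] . [Expr [Term [Factor [Prim x]]] / [Expr [Term [Factor [Prim x]]]]]]]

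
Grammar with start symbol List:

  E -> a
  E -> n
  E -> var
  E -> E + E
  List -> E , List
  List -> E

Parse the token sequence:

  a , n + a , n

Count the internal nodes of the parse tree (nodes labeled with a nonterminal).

[List [E a] , [List [E [E n] + [E a]] , [List [E n]]]]

8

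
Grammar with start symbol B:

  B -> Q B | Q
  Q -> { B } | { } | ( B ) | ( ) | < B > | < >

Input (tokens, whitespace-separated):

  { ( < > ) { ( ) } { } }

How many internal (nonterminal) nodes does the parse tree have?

[B [Q { [B [Q ( [B [Q < >]] )] [B [Q { [B [Q ( )]] }] [B [Q { }]]]] }]]

12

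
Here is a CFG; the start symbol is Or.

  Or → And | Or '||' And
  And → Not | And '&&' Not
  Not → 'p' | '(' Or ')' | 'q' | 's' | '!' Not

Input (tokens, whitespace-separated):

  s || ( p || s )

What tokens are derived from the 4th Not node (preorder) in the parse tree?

[Or [Or [And [Not s]]] || [And [Not ( [Or [Or [And [Not p]]] || [And [Not s]]] )]]]

s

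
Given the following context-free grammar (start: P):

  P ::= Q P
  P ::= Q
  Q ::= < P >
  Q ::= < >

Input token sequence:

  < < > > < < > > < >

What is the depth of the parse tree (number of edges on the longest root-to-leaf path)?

5

[P [Q < [P [Q < >]] >] [P [Q < [P [Q < >]] >] [P [Q < >]]]]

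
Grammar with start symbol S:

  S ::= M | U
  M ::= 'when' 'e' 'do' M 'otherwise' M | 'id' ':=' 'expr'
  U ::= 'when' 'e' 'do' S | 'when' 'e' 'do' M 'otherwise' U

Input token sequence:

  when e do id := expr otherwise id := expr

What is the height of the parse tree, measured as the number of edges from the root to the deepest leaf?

[S [M when e do [M id := expr] otherwise [M id := expr]]]

3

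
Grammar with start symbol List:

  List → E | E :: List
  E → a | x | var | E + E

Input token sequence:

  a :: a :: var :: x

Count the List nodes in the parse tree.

[List [E a] :: [List [E a] :: [List [E var] :: [List [E x]]]]]

4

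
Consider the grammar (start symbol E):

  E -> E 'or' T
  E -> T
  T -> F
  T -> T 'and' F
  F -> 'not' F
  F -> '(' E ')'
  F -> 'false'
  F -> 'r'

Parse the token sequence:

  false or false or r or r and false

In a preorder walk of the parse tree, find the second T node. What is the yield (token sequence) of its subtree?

false

[E [E [E [E [T [F false]]] or [T [F false]]] or [T [F r]]] or [T [T [F r]] and [F false]]]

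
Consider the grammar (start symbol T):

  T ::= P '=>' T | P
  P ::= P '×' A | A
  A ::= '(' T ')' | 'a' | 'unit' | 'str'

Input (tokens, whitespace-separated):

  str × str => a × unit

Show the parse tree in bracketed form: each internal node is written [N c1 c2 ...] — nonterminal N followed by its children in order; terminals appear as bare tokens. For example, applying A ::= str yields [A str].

[T [P [P [A str]] × [A str]] => [T [P [P [A a]] × [A unit]]]]

T
P => T
P × A => T
A × A => T
str × A => T
str × str => T
str × str => P
str × str => P × A
str × str => A × A
str × str => a × A
str × str => a × unit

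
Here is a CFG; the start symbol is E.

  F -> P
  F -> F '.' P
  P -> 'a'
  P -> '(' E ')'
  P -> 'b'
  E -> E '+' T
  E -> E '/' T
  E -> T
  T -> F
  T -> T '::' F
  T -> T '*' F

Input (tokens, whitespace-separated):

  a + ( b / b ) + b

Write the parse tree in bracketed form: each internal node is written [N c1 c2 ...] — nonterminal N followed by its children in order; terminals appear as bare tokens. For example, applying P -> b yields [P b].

E
E + T
E + T + T
T + T + T
F + T + T
P + T + T
a + T + T
a + F + T
a + P + T
a + ( E ) + T
a + ( E / T ) + T
a + ( T / T ) + T
a + ( F / T ) + T
a + ( P / T ) + T
a + ( b / T ) + T
a + ( b / F ) + T
a + ( b / P ) + T
a + ( b / b ) + T
a + ( b / b ) + F
a + ( b / b ) + P
a + ( b / b ) + b

[E [E [E [T [F [P a]]]] + [T [F [P ( [E [E [T [F [P b]]]] / [T [F [P b]]]] )]]]] + [T [F [P b]]]]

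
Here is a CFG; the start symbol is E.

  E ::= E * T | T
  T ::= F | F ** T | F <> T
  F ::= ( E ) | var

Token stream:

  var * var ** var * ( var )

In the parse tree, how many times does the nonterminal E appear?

4

[E [E [E [T [F var]]] * [T [F var] ** [T [F var]]]] * [T [F ( [E [T [F var]]] )]]]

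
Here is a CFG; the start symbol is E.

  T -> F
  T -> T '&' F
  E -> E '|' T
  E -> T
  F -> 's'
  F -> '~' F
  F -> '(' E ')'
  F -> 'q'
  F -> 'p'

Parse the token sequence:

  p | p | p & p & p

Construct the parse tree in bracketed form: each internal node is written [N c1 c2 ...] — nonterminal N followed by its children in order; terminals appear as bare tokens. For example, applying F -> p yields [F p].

[E [E [E [T [F p]]] | [T [F p]]] | [T [T [T [F p]] & [F p]] & [F p]]]

E
E | T
E | T | T
T | T | T
F | T | T
p | T | T
p | F | T
p | p | T
p | p | T & F
p | p | T & F & F
p | p | F & F & F
p | p | p & F & F
p | p | p & p & F
p | p | p & p & p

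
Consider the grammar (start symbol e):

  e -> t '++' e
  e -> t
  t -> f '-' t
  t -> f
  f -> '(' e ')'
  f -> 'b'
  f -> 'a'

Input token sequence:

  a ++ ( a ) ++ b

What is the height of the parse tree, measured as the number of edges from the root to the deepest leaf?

[e [t [f a]] ++ [e [t [f ( [e [t [f a]]] )]] ++ [e [t [f b]]]]]

7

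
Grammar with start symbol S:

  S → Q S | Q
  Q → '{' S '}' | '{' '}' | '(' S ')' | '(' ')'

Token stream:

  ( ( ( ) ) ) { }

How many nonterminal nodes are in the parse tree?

[S [Q ( [S [Q ( [S [Q ( )]] )]] )] [S [Q { }]]]

8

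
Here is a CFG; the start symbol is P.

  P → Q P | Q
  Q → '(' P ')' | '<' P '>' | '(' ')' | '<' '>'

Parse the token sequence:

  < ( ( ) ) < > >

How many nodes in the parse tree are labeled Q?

[P [Q < [P [Q ( [P [Q ( )]] )] [P [Q < >]]] >]]

4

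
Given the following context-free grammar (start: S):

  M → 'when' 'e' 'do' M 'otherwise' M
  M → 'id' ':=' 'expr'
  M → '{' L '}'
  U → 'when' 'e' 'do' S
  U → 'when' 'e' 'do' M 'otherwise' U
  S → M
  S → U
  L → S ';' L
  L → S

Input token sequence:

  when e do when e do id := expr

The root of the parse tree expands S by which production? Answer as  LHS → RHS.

[S [U when e do [S [U when e do [S [M id := expr]]]]]]

S → U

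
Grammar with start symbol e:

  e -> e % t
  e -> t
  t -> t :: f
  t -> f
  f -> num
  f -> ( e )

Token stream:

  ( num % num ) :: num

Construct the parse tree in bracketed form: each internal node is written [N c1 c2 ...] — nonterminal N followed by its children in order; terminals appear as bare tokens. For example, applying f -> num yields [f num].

e
t
t :: f
f :: f
( e ) :: f
( e % t ) :: f
( t % t ) :: f
( f % t ) :: f
( num % t ) :: f
( num % f ) :: f
( num % num ) :: f
( num % num ) :: num

[e [t [t [f ( [e [e [t [f num]]] % [t [f num]]] )]] :: [f num]]]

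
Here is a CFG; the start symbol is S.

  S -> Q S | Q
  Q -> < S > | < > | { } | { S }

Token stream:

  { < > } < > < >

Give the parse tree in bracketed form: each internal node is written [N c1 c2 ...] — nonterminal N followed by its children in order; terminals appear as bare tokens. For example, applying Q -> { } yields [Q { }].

[S [Q { [S [Q < >]] }] [S [Q < >] [S [Q < >]]]]

S
Q S
{ S } S
{ Q } S
{ < > } S
{ < > } Q S
{ < > } < > S
{ < > } < > Q
{ < > } < > < >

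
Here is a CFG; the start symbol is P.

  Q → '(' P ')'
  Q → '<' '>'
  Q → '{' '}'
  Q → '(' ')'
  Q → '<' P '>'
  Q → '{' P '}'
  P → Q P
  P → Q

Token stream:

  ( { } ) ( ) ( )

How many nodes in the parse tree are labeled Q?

4

[P [Q ( [P [Q { }]] )] [P [Q ( )] [P [Q ( )]]]]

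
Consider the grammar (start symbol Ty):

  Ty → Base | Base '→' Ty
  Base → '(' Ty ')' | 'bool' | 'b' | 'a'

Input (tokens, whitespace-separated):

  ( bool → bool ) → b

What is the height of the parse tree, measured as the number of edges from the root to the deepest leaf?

[Ty [Base ( [Ty [Base bool] → [Ty [Base bool]]] )] → [Ty [Base b]]]

5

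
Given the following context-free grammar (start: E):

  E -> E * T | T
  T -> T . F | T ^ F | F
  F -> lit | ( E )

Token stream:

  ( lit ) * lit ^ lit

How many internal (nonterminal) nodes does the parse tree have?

[E [E [T [F ( [E [T [F lit]]] )]]] * [T [T [F lit]] ^ [F lit]]]

11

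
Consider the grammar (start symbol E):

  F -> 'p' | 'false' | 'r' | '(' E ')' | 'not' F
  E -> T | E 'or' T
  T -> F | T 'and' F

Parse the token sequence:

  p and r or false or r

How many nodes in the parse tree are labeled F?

[E [E [E [T [T [F p]] and [F r]]] or [T [F false]]] or [T [F r]]]

4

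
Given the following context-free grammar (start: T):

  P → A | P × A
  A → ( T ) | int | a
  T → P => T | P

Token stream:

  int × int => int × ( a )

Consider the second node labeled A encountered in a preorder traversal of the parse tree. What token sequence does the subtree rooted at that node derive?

int

[T [P [P [A int]] × [A int]] => [T [P [P [A int]] × [A ( [T [P [A a]]] )]]]]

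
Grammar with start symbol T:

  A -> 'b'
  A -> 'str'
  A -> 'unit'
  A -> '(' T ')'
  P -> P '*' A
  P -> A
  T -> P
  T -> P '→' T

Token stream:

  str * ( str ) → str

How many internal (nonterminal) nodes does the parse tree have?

11

[T [P [P [A str]] * [A ( [T [P [A str]]] )]] → [T [P [A str]]]]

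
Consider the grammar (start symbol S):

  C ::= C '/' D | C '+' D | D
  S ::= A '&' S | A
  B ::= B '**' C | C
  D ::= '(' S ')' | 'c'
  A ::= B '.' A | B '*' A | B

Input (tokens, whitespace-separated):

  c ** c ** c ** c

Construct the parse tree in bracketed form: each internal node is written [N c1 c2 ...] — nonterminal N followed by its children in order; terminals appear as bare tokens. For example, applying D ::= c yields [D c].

S
A
B
B ** C
B ** C ** C
B ** C ** C ** C
C ** C ** C ** C
D ** C ** C ** C
c ** C ** C ** C
c ** D ** C ** C
c ** c ** C ** C
c ** c ** D ** C
c ** c ** c ** C
c ** c ** c ** D
c ** c ** c ** c

[S [A [B [B [B [B [C [D c]]] ** [C [D c]]] ** [C [D c]]] ** [C [D c]]]]]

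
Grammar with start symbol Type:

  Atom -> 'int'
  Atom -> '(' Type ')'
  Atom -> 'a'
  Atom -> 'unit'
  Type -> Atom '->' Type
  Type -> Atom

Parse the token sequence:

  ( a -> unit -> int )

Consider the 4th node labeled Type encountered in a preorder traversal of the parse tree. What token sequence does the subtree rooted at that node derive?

int

[Type [Atom ( [Type [Atom a] -> [Type [Atom unit] -> [Type [Atom int]]]] )]]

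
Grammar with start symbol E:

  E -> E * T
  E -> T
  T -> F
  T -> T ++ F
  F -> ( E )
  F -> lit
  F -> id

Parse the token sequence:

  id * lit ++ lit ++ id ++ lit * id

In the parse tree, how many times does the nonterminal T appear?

6

[E [E [E [T [F id]]] * [T [T [T [T [F lit]] ++ [F lit]] ++ [F id]] ++ [F lit]]] * [T [F id]]]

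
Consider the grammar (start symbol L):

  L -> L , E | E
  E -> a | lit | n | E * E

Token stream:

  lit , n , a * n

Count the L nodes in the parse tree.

[L [L [L [E lit]] , [E n]] , [E [E a] * [E n]]]

3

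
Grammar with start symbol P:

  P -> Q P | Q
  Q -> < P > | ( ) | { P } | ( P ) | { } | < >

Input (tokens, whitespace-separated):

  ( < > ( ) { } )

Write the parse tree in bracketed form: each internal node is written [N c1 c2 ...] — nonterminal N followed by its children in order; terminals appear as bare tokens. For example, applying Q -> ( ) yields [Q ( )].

[P [Q ( [P [Q < >] [P [Q ( )] [P [Q { }]]]] )]]

P
Q
( P )
( Q P )
( < > P )
( < > Q P )
( < > ( ) P )
( < > ( ) Q )
( < > ( ) { } )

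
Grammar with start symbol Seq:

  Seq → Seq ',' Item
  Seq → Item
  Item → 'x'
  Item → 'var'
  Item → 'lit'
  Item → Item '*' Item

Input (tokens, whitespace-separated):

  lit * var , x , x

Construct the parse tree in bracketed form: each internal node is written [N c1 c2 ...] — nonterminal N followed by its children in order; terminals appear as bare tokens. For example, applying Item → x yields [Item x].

[Seq [Seq [Seq [Item [Item lit] * [Item var]]] , [Item x]] , [Item x]]

Seq
Seq , Item
Seq , Item , Item
Item , Item , Item
Item * Item , Item , Item
lit * Item , Item , Item
lit * var , Item , Item
lit * var , x , Item
lit * var , x , x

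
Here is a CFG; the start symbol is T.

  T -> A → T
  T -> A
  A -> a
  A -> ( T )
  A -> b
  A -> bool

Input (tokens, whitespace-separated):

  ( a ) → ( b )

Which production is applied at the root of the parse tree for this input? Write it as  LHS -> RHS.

[T [A ( [T [A a]] )] → [T [A ( [T [A b]] )]]]

T -> A → T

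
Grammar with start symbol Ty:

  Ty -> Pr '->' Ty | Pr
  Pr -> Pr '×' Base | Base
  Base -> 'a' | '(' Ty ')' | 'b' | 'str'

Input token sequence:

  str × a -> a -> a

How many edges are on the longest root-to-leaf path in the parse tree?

[Ty [Pr [Pr [Base str]] × [Base a]] -> [Ty [Pr [Base a]] -> [Ty [Pr [Base a]]]]]

5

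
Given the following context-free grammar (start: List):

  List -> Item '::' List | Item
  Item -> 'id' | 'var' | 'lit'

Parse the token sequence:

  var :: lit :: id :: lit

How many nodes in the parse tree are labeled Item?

[List [Item var] :: [List [Item lit] :: [List [Item id] :: [List [Item lit]]]]]

4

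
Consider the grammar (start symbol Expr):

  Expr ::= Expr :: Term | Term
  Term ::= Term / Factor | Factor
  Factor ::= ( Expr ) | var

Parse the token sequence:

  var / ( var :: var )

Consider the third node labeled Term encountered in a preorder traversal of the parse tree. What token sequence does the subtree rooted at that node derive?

[Expr [Term [Term [Factor var]] / [Factor ( [Expr [Expr [Term [Factor var]]] :: [Term [Factor var]]] )]]]

var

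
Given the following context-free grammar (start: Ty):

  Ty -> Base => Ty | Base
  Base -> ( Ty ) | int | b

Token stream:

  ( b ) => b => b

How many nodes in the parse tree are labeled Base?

4

[Ty [Base ( [Ty [Base b]] )] => [Ty [Base b] => [Ty [Base b]]]]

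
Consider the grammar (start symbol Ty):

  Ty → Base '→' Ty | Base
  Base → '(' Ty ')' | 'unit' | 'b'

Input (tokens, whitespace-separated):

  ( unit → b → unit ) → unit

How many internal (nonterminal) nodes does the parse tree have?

10

[Ty [Base ( [Ty [Base unit] → [Ty [Base b] → [Ty [Base unit]]]] )] → [Ty [Base unit]]]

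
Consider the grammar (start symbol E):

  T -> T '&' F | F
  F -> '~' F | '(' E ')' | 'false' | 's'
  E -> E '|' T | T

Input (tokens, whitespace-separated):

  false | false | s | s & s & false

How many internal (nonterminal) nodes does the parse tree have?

[E [E [E [E [T [F false]]] | [T [F false]]] | [T [F s]]] | [T [T [T [F s]] & [F s]] & [F false]]]

16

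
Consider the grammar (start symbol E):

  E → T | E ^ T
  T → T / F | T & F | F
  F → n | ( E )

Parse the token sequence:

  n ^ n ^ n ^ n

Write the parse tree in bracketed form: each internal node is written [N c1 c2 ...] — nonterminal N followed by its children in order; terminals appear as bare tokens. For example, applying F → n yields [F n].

[E [E [E [E [T [F n]]] ^ [T [F n]]] ^ [T [F n]]] ^ [T [F n]]]

E
E ^ T
E ^ T ^ T
E ^ T ^ T ^ T
T ^ T ^ T ^ T
F ^ T ^ T ^ T
n ^ T ^ T ^ T
n ^ F ^ T ^ T
n ^ n ^ T ^ T
n ^ n ^ F ^ T
n ^ n ^ n ^ T
n ^ n ^ n ^ F
n ^ n ^ n ^ n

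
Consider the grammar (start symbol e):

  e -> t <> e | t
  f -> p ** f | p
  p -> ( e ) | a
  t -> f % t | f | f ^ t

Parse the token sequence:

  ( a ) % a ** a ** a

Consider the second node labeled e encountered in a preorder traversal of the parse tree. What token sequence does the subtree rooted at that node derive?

[e [t [f [p ( [e [t [f [p a]]]] )]] % [t [f [p a] ** [f [p a] ** [f [p a]]]]]]]

a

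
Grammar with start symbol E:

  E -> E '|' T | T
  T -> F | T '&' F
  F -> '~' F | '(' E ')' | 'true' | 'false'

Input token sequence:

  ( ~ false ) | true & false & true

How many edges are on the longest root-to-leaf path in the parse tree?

[E [E [T [F ( [E [T [F ~ [F false]]]] )]]] | [T [T [T [F true]] & [F false]] & [F true]]]

8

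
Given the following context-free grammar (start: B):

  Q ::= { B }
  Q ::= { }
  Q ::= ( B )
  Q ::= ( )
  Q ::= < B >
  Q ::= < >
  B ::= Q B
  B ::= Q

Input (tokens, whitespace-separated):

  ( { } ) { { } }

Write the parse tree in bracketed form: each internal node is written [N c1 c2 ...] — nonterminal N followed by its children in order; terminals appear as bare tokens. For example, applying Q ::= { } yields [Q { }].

[B [Q ( [B [Q { }]] )] [B [Q { [B [Q { }]] }]]]

B
Q B
( B ) B
( Q ) B
( { } ) B
( { } ) Q
( { } ) { B }
( { } ) { Q }
( { } ) { { } }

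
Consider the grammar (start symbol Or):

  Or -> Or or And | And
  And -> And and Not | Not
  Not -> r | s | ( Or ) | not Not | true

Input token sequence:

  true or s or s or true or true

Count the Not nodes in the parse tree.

[Or [Or [Or [Or [Or [And [Not true]]] or [And [Not s]]] or [And [Not s]]] or [And [Not true]]] or [And [Not true]]]

5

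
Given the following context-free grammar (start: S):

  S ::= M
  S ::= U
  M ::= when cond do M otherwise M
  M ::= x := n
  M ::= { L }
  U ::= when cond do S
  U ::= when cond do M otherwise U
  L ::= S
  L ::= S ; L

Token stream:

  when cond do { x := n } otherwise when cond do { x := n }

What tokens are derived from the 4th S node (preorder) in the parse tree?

x := n

[S [U when cond do [M { [L [S [M x := n]]] }] otherwise [U when cond do [S [M { [L [S [M x := n]]] }]]]]]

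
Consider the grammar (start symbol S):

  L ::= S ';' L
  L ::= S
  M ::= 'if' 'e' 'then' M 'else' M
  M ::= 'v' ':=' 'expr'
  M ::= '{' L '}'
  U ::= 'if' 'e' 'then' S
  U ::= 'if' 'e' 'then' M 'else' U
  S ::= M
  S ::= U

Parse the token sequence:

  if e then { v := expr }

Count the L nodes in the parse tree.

[S [U if e then [S [M { [L [S [M v := expr]]] }]]]]

1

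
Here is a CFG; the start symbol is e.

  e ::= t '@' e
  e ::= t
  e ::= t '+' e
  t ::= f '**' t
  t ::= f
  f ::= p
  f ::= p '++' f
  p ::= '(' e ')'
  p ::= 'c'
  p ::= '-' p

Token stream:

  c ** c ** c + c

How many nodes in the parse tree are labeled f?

4

[e [t [f [p c]] ** [t [f [p c]] ** [t [f [p c]]]]] + [e [t [f [p c]]]]]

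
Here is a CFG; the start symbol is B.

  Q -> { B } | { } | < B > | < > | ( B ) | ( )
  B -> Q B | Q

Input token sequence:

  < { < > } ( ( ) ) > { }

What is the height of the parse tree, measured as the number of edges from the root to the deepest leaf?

[B [Q < [B [Q { [B [Q < >]] }] [B [Q ( [B [Q ( )]] )]]] >] [B [Q { }]]]

7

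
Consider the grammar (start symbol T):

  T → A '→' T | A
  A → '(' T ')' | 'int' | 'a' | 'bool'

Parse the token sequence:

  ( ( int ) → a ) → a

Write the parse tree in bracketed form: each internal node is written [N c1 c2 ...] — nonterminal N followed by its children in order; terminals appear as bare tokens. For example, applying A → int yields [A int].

T
A → T
( T ) → T
( A → T ) → T
( ( T ) → T ) → T
( ( A ) → T ) → T
( ( int ) → T ) → T
( ( int ) → A ) → T
( ( int ) → a ) → T
( ( int ) → a ) → A
( ( int ) → a ) → a

[T [A ( [T [A ( [T [A int]] )] → [T [A a]]] )] → [T [A a]]]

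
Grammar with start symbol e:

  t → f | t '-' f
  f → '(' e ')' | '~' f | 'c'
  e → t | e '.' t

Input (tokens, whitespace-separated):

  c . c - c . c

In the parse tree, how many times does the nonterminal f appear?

4

[e [e [e [t [f c]]] . [t [t [f c]] - [f c]]] . [t [f c]]]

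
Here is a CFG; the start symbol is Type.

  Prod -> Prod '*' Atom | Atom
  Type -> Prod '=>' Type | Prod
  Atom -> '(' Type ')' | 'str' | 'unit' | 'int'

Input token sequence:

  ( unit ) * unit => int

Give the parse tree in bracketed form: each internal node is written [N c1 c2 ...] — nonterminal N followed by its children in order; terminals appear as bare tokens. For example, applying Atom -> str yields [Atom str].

[Type [Prod [Prod [Atom ( [Type [Prod [Atom unit]]] )]] * [Atom unit]] => [Type [Prod [Atom int]]]]

Type
Prod => Type
Prod * Atom => Type
Atom * Atom => Type
( Type ) * Atom => Type
( Prod ) * Atom => Type
( Atom ) * Atom => Type
( unit ) * Atom => Type
( unit ) * unit => Type
( unit ) * unit => Prod
( unit ) * unit => Atom
( unit ) * unit => int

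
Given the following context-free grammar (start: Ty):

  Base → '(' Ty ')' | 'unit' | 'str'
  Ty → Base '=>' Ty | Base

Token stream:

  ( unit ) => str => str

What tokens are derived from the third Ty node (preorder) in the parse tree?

str => str

[Ty [Base ( [Ty [Base unit]] )] => [Ty [Base str] => [Ty [Base str]]]]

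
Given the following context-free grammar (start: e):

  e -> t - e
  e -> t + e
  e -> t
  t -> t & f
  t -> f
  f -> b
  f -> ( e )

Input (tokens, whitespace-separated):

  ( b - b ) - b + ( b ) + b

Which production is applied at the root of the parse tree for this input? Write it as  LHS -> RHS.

e -> t - e

[e [t [f ( [e [t [f b]] - [e [t [f b]]]] )]] - [e [t [f b]] + [e [t [f ( [e [t [f b]]] )]] + [e [t [f b]]]]]]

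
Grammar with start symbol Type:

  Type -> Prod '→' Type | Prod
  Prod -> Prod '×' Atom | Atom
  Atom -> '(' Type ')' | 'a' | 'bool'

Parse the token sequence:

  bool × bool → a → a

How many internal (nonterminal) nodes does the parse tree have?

[Type [Prod [Prod [Atom bool]] × [Atom bool]] → [Type [Prod [Atom a]] → [Type [Prod [Atom a]]]]]

11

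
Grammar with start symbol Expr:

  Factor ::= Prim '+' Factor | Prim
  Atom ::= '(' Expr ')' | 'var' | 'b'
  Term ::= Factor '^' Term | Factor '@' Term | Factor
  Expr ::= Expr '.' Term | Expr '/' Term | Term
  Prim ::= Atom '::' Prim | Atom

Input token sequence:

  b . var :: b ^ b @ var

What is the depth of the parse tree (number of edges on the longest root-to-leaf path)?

7

[Expr [Expr [Term [Factor [Prim [Atom b]]]]] . [Term [Factor [Prim [Atom var] :: [Prim [Atom b]]]] ^ [Term [Factor [Prim [Atom b]]] @ [Term [Factor [Prim [Atom var]]]]]]]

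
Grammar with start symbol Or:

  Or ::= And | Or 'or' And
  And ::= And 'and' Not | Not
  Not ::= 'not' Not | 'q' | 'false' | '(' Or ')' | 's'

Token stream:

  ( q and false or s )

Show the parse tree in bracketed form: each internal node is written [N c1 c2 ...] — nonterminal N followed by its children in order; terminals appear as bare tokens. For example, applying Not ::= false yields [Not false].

[Or [And [Not ( [Or [Or [And [And [Not q]] and [Not false]]] or [And [Not s]]] )]]]

Or
And
Not
( Or )
( Or or And )
( And or And )
( And and Not or And )
( Not and Not or And )
( q and Not or And )
( q and false or And )
( q and false or Not )
( q and false or s )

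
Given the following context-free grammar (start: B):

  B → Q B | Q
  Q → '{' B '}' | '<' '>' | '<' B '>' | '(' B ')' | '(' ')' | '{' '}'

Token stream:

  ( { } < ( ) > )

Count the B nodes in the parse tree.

[B [Q ( [B [Q { }] [B [Q < [B [Q ( )]] >]]] )]]

4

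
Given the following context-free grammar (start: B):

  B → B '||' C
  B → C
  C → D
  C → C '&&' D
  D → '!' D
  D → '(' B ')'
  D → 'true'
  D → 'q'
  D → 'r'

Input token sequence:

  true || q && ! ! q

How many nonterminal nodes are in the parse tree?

10

[B [B [C [D true]]] || [C [C [D q]] && [D ! [D ! [D q]]]]]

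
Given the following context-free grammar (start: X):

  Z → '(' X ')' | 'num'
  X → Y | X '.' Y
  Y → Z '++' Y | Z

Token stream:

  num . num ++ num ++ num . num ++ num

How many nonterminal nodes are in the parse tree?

15

[X [X [X [Y [Z num]]] . [Y [Z num] ++ [Y [Z num] ++ [Y [Z num]]]]] . [Y [Z num] ++ [Y [Z num]]]]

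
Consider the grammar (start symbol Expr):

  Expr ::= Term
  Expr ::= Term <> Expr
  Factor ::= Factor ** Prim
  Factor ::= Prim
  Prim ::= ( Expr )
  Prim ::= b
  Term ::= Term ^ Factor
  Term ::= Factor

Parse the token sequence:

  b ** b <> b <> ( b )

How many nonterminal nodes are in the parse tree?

18

[Expr [Term [Factor [Factor [Prim b]] ** [Prim b]]] <> [Expr [Term [Factor [Prim b]]] <> [Expr [Term [Factor [Prim ( [Expr [Term [Factor [Prim b]]]] )]]]]]]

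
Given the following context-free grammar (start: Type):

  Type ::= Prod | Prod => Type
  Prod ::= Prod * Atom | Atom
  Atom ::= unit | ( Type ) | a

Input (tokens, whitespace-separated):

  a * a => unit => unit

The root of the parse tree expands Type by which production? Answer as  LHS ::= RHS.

Type ::= Prod => Type

[Type [Prod [Prod [Atom a]] * [Atom a]] => [Type [Prod [Atom unit]] => [Type [Prod [Atom unit]]]]]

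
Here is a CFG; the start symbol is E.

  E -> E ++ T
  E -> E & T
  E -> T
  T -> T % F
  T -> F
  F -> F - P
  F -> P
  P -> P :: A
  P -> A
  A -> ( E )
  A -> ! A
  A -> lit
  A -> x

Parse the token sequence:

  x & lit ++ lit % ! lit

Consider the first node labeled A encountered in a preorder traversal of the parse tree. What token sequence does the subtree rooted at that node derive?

[E [E [E [T [F [P [A x]]]]] & [T [F [P [A lit]]]]] ++ [T [T [F [P [A lit]]]] % [F [P [A ! [A lit]]]]]]

x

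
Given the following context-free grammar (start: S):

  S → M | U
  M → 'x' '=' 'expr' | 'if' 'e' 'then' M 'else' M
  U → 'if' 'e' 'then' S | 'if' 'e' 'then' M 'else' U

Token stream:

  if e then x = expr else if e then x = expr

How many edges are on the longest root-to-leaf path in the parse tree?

5

[S [U if e then [M x = expr] else [U if e then [S [M x = expr]]]]]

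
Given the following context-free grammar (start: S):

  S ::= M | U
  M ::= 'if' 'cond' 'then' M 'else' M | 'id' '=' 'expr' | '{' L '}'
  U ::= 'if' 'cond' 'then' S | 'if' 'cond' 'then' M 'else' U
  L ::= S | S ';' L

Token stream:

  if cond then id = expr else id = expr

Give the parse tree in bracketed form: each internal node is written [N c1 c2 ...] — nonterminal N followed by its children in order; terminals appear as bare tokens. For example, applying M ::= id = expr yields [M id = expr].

S
M
if cond then M else M
if cond then id = expr else M
if cond then id = expr else id = expr

[S [M if cond then [M id = expr] else [M id = expr]]]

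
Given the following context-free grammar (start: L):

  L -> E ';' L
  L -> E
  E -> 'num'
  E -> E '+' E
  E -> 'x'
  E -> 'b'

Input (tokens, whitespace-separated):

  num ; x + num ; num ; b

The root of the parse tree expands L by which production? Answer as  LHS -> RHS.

L -> E ';' L

[L [E num] ; [L [E [E x] + [E num]] ; [L [E num] ; [L [E b]]]]]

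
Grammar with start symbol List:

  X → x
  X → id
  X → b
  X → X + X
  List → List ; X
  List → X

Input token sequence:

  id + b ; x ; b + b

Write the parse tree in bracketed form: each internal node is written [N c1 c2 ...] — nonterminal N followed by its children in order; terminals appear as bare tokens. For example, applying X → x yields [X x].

[List [List [List [X [X id] + [X b]]] ; [X x]] ; [X [X b] + [X b]]]

List
List ; X
List ; X ; X
X ; X ; X
X + X ; X ; X
id + X ; X ; X
id + b ; X ; X
id + b ; x ; X
id + b ; x ; X + X
id + b ; x ; b + X
id + b ; x ; b + b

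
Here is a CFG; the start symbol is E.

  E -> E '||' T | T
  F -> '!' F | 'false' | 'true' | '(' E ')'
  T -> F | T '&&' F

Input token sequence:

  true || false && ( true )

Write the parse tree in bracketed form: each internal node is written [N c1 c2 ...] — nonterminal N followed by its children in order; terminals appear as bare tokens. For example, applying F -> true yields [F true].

[E [E [T [F true]]] || [T [T [F false]] && [F ( [E [T [F true]]] )]]]

E
E || T
T || T
F || T
true || T
true || T && F
true || F && F
true || false && F
true || false && ( E )
true || false && ( T )
true || false && ( F )
true || false && ( true )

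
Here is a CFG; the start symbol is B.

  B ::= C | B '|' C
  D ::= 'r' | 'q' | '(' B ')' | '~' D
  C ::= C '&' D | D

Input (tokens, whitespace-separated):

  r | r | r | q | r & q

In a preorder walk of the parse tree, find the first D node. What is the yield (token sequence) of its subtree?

[B [B [B [B [B [C [D r]]] | [C [D r]]] | [C [D r]]] | [C [D q]]] | [C [C [D r]] & [D q]]]

r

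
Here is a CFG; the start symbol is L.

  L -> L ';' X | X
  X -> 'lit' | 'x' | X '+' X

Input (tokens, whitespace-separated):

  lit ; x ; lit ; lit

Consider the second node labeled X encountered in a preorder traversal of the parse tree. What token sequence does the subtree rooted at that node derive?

[L [L [L [L [X lit]] ; [X x]] ; [X lit]] ; [X lit]]

x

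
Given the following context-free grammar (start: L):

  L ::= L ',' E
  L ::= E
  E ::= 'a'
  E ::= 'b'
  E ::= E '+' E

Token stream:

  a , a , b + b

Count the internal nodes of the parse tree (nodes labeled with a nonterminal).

8

[L [L [L [E a]] , [E a]] , [E [E b] + [E b]]]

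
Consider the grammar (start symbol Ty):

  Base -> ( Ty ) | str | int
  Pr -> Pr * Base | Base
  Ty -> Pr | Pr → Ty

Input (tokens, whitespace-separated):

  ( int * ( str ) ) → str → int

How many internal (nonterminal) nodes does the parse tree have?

[Ty [Pr [Base ( [Ty [Pr [Pr [Base int]] * [Base ( [Ty [Pr [Base str]]] )]]] )]] → [Ty [Pr [Base str]] → [Ty [Pr [Base int]]]]]

17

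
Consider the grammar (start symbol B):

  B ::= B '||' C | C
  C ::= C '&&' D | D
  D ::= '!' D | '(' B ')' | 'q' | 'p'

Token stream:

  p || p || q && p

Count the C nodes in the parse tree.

4

[B [B [B [C [D p]]] || [C [D p]]] || [C [C [D q]] && [D p]]]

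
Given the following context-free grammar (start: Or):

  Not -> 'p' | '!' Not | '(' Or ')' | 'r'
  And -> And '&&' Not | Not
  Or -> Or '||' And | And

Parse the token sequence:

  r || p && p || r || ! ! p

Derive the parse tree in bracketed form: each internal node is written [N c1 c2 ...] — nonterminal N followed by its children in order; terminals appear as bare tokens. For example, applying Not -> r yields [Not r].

[Or [Or [Or [Or [And [Not r]]] || [And [And [Not p]] && [Not p]]] || [And [Not r]]] || [And [Not ! [Not ! [Not p]]]]]

Or
Or || And
Or || And || And
Or || And || And || And
And || And || And || And
Not || And || And || And
r || And || And || And
r || And && Not || And || And
r || Not && Not || And || And
r || p && Not || And || And
r || p && p || And || And
r || p && p || Not || And
r || p && p || r || And
r || p && p || r || Not
r || p && p || r || ! Not
r || p && p || r || ! ! Not
r || p && p || r || ! ! p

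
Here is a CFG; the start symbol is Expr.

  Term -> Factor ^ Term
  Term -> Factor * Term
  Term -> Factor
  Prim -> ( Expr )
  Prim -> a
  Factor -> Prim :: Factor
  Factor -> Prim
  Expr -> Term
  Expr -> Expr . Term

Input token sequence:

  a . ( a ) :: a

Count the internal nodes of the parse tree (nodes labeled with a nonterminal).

[Expr [Expr [Term [Factor [Prim a]]]] . [Term [Factor [Prim ( [Expr [Term [Factor [Prim a]]]] )] :: [Factor [Prim a]]]]]

14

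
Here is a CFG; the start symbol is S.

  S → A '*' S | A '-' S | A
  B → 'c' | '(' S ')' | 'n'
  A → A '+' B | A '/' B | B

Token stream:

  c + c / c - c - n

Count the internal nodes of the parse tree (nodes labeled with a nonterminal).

13

[S [A [A [A [B c]] + [B c]] / [B c]] - [S [A [B c]] - [S [A [B n]]]]]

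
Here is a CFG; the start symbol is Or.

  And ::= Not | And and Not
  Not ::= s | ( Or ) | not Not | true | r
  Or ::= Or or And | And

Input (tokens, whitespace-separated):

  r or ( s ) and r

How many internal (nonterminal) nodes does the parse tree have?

11

[Or [Or [And [Not r]]] or [And [And [Not ( [Or [And [Not s]]] )]] and [Not r]]]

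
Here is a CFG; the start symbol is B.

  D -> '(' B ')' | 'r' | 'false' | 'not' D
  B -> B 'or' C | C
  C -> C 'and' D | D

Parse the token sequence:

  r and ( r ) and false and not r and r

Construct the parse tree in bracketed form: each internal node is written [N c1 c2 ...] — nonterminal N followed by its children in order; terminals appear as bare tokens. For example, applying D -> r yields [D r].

[B [C [C [C [C [C [D r]] and [D ( [B [C [D r]]] )]] and [D false]] and [D not [D r]]] and [D r]]]

B
C
C and D
C and D and D
C and D and D and D
C and D and D and D and D
D and D and D and D and D
r and D and D and D and D
r and ( B ) and D and D and D
r and ( C ) and D and D and D
r and ( D ) and D and D and D
r and ( r ) and D and D and D
r and ( r ) and false and D and D
r and ( r ) and false and not D and D
r and ( r ) and false and not r and D
r and ( r ) and false and not r and r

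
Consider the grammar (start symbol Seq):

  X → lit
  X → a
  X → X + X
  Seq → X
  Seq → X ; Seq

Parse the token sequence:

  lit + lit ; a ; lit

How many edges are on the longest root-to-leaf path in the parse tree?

[Seq [X [X lit] + [X lit]] ; [Seq [X a] ; [Seq [X lit]]]]

4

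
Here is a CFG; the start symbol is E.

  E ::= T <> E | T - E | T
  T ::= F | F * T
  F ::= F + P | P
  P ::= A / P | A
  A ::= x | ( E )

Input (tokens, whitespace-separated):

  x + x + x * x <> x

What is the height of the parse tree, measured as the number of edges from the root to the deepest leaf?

[E [T [F [F [F [P [A x]]] + [P [A x]]] + [P [A x]]] * [T [F [P [A x]]]]] <> [E [T [F [P [A x]]]]]]

7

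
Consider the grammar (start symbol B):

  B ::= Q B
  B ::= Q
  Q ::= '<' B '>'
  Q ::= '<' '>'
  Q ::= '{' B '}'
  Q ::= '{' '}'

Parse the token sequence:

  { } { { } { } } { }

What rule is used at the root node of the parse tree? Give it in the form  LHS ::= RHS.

B ::= Q B

[B [Q { }] [B [Q { [B [Q { }] [B [Q { }]]] }] [B [Q { }]]]]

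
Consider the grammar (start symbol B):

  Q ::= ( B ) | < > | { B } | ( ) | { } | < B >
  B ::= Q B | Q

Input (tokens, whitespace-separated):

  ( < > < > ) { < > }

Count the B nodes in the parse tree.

5

[B [Q ( [B [Q < >] [B [Q < >]]] )] [B [Q { [B [Q < >]] }]]]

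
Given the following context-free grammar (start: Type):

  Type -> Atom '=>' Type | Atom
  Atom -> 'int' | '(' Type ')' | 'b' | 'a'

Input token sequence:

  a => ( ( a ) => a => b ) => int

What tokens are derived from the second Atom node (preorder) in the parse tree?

[Type [Atom a] => [Type [Atom ( [Type [Atom ( [Type [Atom a]] )] => [Type [Atom a] => [Type [Atom b]]]] )] => [Type [Atom int]]]]

( ( a ) => a => b )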